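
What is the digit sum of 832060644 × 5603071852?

96

832060644 × 5603071852 = 4662095573553392688
Sum of its 19 digits: 96.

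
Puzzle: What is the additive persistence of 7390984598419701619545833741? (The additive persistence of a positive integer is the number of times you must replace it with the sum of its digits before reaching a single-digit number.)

7390984598419701619545833741 → 140 → 5 (2 steps)

2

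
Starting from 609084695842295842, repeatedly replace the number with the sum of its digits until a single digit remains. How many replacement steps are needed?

609084695842295842 → 91 → 10 → 1 (3 steps)

3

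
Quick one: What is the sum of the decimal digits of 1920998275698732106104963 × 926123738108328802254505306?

261

1920998275698732106104963 × 926123738108328802254505306 = 1779082103989763782305954569867159706520594076433678
Sum of its 52 digits: 261.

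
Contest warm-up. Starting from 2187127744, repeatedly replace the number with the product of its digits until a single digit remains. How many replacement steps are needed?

2187127744 → 175616 → 1260 → 0 (3 steps)

3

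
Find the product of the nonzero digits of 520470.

280

5×2×4×7 = 280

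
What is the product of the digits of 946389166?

1679616

9×4×6×3×8×9×1×6×6 = 1679616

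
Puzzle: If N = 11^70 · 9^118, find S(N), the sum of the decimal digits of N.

11^70 · 9^118 = 314850273514946314736273930941291906916126881095460145498819618196626645697027254049445951773997522040465915358515520208381271532912852903715491262474521371390835625461752109701488119321
Sum of its 186 digits: 801.

801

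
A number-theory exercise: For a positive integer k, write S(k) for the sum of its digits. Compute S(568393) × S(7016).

476

S(568393) = 5+6+8+3+9+3 = 34.
S(7016) = 7+0+1+6 = 14.
34 · 14 = 476.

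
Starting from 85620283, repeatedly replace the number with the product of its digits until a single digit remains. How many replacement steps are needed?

1

85620283 → 0 (1 step)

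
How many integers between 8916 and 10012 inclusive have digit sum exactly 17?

The integers in [8916, 10012] that have digit sum exactly 17: 9008, 9017, 9026, 9035, 9044, 9053, …, 9710, 9800.
45 qualify.

45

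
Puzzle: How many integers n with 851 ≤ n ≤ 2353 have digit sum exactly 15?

The integers in [851, 2353] that have digit sum exactly 15: 852, 861, 870, 906, 915, 924, …, 2337, 2346.
110 qualify.

110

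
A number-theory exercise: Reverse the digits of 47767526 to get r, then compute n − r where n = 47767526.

-14809248

Reverse of 47767526 is 62576774.
47767526 − 62576774 = -14809248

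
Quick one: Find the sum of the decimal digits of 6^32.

6^32 = 7958661109946400884391936
Sum of its 25 digits: 126.

126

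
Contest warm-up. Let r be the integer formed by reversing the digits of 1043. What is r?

3401

Reversing 1043 gives 3401.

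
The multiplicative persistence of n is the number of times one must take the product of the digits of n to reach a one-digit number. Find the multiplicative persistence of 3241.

2

3241 → 24 → 8 (2 steps)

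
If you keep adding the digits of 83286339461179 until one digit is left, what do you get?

7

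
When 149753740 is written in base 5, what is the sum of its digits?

149753740 in base 5 is 301314104430.
Digit sum: 3+0+1+3+1+4+1+0+4+4+3+0 = 24.

24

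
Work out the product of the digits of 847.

224

8×4×7 = 224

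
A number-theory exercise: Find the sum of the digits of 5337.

5+3+3+7 = 18

18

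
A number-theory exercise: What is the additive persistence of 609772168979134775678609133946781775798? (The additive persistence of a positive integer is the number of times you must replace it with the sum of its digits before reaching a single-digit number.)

3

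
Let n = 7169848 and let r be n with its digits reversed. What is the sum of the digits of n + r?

Reversal of 7169848 is 8489617; 7169848 + 8489617 = 15659465.
Digit sum of 15659465: 1+5+6+5+9+4+6+5 = 41.

41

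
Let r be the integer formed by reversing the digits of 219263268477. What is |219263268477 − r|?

Reverse of 219263268477 is 774862362912.
|219263268477 − 774862362912| = 555599094435

555599094435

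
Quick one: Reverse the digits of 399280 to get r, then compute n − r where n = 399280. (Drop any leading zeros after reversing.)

316287

Reverse of 399280 is 82993.
399280 − 82993 = 316287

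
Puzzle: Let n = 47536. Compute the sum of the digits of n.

4+7+5+3+6 = 25

25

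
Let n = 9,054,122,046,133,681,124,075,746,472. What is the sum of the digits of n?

104

9+0+5+4+1+2+2+0+4+6+1+3+3+6+8+1+1+2+4+0+7+5+7+4+6+4+7+2 = 104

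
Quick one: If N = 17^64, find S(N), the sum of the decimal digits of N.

334

17^64 = 5607005320601059253161325667991103602003892399764752527847859167616581809464321
Sum of its 79 digits: 334.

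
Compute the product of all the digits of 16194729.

1×6×1×9×4×7×2×9 = 27216

27216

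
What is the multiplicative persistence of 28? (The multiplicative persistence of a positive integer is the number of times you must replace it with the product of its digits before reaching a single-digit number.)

2

28 → 16 → 6 (2 steps)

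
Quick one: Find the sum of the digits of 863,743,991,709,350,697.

96

8+6+3+7+4+3+9+9+1+7+0+9+3+5+0+6+9+7 = 96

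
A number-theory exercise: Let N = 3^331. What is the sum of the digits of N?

684

3^331 = 84554224792451089968936207473892531191988484041341985013001115226199070159922911068116016183264280284215039063438883556666870418811396281309653281910088285947
Sum of its 158 digits: 684.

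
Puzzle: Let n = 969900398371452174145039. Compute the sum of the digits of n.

109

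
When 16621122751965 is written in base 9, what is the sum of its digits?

61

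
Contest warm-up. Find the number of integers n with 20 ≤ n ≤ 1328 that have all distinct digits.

The integers in [20, 1328] that have all distinct digits: 20, 21, 23, 24, 25, 26, …, 1327, 1328.
845 qualify.

845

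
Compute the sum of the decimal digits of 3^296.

603

3^296 = 1690018259982572543102790461507263160079798711423918968783706050350234533055544155479014890810974585040129437538246840034734725095872787340321
Sum of its 142 digits: 603.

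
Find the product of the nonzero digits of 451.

20

4×5×1 = 20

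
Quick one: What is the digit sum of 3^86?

3^86 = 107752636643058178097424660240453423951129
Sum of its 42 digits: 171.

171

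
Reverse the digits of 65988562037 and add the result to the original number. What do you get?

139015150993

Reverse of 65988562037 is 73026588956.
65988562037 + 73026588956 = 139015150993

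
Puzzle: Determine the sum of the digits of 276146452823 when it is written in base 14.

276146452823 in base 14 is D51914A583.
Digit sum: 13+5+1+9+1+4+10+5+8+3 = 59.

59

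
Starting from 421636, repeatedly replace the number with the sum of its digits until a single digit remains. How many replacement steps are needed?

2

421636 → 22 → 4 (2 steps)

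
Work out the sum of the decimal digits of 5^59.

5^59 = 173472347597680709441192448139190673828125
Sum of its 42 digits: 191.

191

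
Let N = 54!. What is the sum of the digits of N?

54! = 230843697339241380472092742683027581083278564571807941132288000000000000
Sum of its 72 digits: 261.

261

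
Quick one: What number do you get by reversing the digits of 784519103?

Reversing 784519103 gives 301915487.

301915487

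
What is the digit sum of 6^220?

6^220 = 1560540644472112700229908713687039290724405570720859378768125102603946640200985279456494775904030184318766879328014554694809337297039224216933000405473714240874117622398976
Sum of its 172 digits: 738.

738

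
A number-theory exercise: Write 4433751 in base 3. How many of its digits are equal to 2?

6

4433751 in base 3 is 22100020222000.
The digit 2 appears 6 times.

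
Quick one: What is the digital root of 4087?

1

4+0+8+7 = 19
1+9 = 10
1+0 = 1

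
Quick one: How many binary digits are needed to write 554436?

20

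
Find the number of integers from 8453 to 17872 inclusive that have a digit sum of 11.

The integers in [8453, 17872] that have a digit sum of 11: 9002, 9011, 9020, 9101, 9110, 9200, …, 17210, 17300.
279 qualify.

279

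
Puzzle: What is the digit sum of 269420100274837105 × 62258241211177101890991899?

269420100274837105 × 62258241211177101890991899 = 16773621590050330686052834853780139099612395
Sum of its 44 digits: 188.

188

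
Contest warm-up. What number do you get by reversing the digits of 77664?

46677

Reversing 77664 gives 46677.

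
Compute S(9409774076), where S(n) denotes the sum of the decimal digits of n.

53

9+4+0+9+7+7+4+0+7+6 = 53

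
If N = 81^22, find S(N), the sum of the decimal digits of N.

198

81^22 = 969773729787523602876821942164080815560161
Sum of its 42 digits: 198.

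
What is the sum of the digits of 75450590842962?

66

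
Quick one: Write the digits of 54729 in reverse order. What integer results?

Reversing 54729 gives 92745.

92745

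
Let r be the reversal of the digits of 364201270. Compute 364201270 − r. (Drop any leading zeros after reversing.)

292098807

Reverse of 364201270 is 72102463.
364201270 − 72102463 = 292098807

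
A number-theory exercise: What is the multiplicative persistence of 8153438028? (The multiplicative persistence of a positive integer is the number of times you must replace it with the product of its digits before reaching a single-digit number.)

1

8153438028 → 0 (1 step)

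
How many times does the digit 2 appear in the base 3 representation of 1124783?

5

1124783 in base 3 is 2010010220122.
The digit 2 appears 5 times.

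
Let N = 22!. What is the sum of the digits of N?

72

22! = 1124000727777607680000
Sum of its 22 digits: 72.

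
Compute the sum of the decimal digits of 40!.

40! = 815915283247897734345611269596115894272000000000
Sum of its 48 digits: 189.

189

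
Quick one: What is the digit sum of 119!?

119! = 55745857612076058813234317117419771556272886109483581752463927935846946310374691578057284710599874844234646982443450754604453404911734348832487342619913750049708004343808000000000000000000000000000
Sum of its 197 digits: 774.

774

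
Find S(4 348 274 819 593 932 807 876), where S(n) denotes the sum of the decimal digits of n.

4+3+4+8+2+7+4+8+1+9+5+9+3+9+3+2+8+0+7+8+7+6 = 117

117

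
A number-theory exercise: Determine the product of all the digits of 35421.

120

3×5×4×2×1 = 120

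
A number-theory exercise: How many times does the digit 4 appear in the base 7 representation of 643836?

643836 in base 7 is 5321034.
The digit 4 appears 1 time.

1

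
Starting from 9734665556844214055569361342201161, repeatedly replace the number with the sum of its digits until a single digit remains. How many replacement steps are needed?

9734665556844214055569361342201161 → 139 → 13 → 4 (3 steps)

3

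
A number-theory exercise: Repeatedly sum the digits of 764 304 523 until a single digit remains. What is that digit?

7

7+6+4+3+0+4+5+2+3 = 34
3+4 = 7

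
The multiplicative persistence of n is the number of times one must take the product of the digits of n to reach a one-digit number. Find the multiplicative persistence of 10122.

1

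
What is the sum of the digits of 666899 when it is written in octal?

666899 in base 8 is 2426423.
Digit sum: 2+4+2+6+4+2+3 = 23.

23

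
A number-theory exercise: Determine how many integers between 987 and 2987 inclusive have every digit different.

The integers in [987, 2987] that have every digit different: 987, 1023, 1024, 1025, 1026, 1027, …, 2986, 2987.
1009 qualify.

1009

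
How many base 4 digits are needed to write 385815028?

15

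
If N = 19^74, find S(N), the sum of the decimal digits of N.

388

19^74 = 42439129824447471520208553699316782082156065318222202558554334018390269381432740632277521846921
Sum of its 95 digits: 388.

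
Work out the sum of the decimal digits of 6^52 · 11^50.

6^52 · 11^50 = 341585382701801906149162202903249348760799279290832949907066822585087842266418570506625089536
Sum of its 93 digits: 423.

423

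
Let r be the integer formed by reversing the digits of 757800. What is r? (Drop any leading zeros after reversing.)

8757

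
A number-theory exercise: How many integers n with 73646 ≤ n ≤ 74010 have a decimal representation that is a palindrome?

3

The integers in [73646, 74010] that have a decimal representation that is a palindrome: 73737, 73837, 73937.
3 qualify.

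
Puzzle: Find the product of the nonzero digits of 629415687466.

104509440

6×2×9×4×1×5×6×8×7×4×6×6 = 104509440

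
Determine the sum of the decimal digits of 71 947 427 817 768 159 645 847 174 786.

160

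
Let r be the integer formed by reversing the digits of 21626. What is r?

Reversing 21626 gives 62612.

62612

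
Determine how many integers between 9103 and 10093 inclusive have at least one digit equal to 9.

910

The integers in [9103, 10093] that have at least one digit equal to 9: 9103, 9104, 9105, 9106, 9107, 9108, …, 10092, 10093.
910 qualify.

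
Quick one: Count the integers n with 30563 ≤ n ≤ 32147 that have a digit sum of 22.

91

The integers in [30563, 32147] that have a digit sum of 22: 30568, 30577, 30586, 30595, 30649, 30658, …, 32089, 32098.
91 qualify.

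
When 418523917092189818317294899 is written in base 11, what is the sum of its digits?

109

418523917092189818317294899 in base 11 is 3954441530478902900A198211.
Digit sum: 3+9+5+4+4+4+1+5+3+0+4+7+8+9+0+2+9+0+0+10+1+9+8+2+1+1 = 109.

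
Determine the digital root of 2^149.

5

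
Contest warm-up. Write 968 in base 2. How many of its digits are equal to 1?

5

968 in base 2 is 1111001000.
The digit 1 appears 5 times.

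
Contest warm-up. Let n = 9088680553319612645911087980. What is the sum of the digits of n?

9+0+8+8+6+8+0+5+5+3+3+1+9+6+1+2+6+4+5+9+1+1+0+8+7+9+8+0 = 132

132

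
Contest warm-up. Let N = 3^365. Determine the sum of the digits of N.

756

3^365 = 1410126170338158616048224728371571380367482072097134683678107761525088518577095663713418622408085910027579856094121983229714153961689762543490699072942506404339112922628405843
Sum of its 175 digits: 756.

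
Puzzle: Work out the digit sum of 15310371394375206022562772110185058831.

134

1+5+3+1+0+3+7+1+3+9+4+3+7+5+2+0+6+0+2+2+5+6+2+7+7+2+1+1+0+1+8+5+0+5+8+8+3+1 = 134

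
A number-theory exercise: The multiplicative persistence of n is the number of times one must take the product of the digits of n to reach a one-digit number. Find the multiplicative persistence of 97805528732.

97805528732 → 0 (1 step)

1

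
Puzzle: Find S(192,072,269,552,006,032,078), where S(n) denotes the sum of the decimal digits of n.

1+9+2+0+7+2+2+6+9+5+5+2+0+0+6+0+3+2+0+7+8 = 76

76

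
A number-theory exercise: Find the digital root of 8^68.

1

The digital root of n equals n mod 9 (or 9 when 9 | n), so we need 8^68 mod 9.
8^68 ≡ 1 (mod 9), so the digital root is 1.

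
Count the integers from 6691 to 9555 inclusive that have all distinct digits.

The integers in [6691, 9555] that have all distinct digits: 6701, 6702, 6703, 6704, 6705, 6708, …, 9547, 9548.
1491 qualify.

1491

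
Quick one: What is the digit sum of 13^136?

13^136 = 31354213678733635911164650912479057287232380108133268143361865784085839771102774695632601950948771908816812831552943801338010611629529997455360988164641
Sum of its 152 digits: 670.

670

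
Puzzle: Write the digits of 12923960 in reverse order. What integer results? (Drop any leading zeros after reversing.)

Reversing 12923960 gives 6932921.

6932921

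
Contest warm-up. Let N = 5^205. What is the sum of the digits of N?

662

5^205 = 194469227433160678348252001680628882518445380272536472909409894212178088563605732536998275722678550529905205923597577566397376358509063720703125
Sum of its 144 digits: 662.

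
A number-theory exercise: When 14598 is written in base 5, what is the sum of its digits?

18

14598 in base 5 is 431343.
Digit sum: 4+3+1+3+4+3 = 18.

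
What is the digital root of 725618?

7+2+5+6+1+8 = 29
2+9 = 11
1+1 = 2

2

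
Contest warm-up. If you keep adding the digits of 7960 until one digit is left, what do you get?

7+9+6+0 = 22
2+2 = 4

4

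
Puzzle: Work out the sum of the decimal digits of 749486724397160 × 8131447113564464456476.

146

749486724397160 × 8131447113564464456476 = 6094411661754171963921900528158008160
Sum of its 37 digits: 146.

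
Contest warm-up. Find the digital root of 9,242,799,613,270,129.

1

9+2+4+2+7+9+9+6+1+3+2+7+0+1+2+9 = 73
7+3 = 10
1+0 = 1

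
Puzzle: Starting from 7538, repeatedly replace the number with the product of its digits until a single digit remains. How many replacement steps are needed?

2

7538 → 840 → 0 (2 steps)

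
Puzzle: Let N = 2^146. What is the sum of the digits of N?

2^146 = 89202980794122492566142873090593446023921664
Sum of its 44 digits: 193.

193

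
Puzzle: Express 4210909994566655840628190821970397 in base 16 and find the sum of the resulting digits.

227

4210909994566655840628190821970397 in base 16 is CF9D2804B61898C3CD45A6BB71DD.
Digit sum: 12+15+9+13+2+8+0+4+11+6+1+8+9+8+12+3+12+13+4+5+10+6+11+11+7+1+13+13 = 227.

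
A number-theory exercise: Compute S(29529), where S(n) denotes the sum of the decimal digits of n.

27

2+9+5+2+9 = 27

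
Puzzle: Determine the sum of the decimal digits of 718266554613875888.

7+1+8+2+6+6+5+5+4+6+1+3+8+7+5+8+8+8 = 98

98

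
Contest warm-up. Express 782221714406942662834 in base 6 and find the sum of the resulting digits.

782221714406942662834 in base 6 is 433025420114534411450043254.
Digit sum: 4+3+3+0+2+5+4+2+0+1+1+4+5+3+4+4+1+1+4+5+0+0+4+3+2+5+4 = 74.

74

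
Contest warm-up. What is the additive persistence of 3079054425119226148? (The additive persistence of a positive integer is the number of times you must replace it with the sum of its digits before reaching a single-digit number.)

3079054425119226148 → 73 → 10 → 1 (3 steps)

3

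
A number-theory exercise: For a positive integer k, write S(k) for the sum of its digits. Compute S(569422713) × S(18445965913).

2145

S(569422713) = 5+6+9+4+2+2+7+1+3 = 39.
S(18445965913) = 1+8+4+4+5+9+6+5+9+1+3 = 55.
39 · 55 = 2145.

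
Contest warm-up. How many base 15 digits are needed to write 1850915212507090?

13

1850915212507090 in base 15 is E3EB843ED44CA, which has 13 digits.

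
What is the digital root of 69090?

6

6+9+0+9+0 = 24
2+4 = 6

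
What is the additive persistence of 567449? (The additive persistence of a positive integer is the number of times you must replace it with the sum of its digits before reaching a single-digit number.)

2

567449 → 35 → 8 (2 steps)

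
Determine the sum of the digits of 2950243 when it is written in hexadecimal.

28

2950243 in base 16 is 2D0463.
Digit sum: 2+13+0+4+6+3 = 28.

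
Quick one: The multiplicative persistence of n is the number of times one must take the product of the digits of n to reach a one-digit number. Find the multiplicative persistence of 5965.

2

5965 → 1350 → 0 (2 steps)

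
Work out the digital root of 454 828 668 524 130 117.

4+5+4+8+2+8+6+6+8+5+2+4+1+3+0+1+1+7 = 75
7+5 = 12
1+2 = 3

3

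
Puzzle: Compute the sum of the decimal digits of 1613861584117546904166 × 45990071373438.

1613861584117546904166 × 45990071373438 = 74221609440415696718113016583942708
Sum of its 35 digits: 144.

144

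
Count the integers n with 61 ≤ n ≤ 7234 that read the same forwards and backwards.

157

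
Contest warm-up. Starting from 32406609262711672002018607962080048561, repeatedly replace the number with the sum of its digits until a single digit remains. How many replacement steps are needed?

32406609262711672002018607962080048561 → 137 → 11 → 2 (3 steps)

3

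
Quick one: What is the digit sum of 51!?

51! = 1551118753287382280224243016469303211063259720016986112000000000000
Sum of its 67 digits: 198.

198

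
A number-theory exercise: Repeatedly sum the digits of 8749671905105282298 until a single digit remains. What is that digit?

8+7+4+9+6+7+1+9+0+5+1+0+5+2+8+2+2+9+8 = 93
9+3 = 12
1+2 = 3

3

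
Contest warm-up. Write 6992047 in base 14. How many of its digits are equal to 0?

2

6992047 in base 14 is D0019D.
The digit 0 appears 2 times.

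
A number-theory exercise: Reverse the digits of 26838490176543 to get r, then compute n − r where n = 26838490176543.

-7728619307319

Reverse of 26838490176543 is 34567109483862.
26838490176543 − 34567109483862 = -7728619307319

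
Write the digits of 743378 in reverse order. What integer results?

Reversing 743378 gives 873347.

873347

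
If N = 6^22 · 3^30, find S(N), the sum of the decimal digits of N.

6^22 · 3^30 = 27099741612310992724404694155264
Sum of its 32 digits: 135.

135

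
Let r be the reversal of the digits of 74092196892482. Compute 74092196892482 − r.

Reverse of 74092196892482 is 28429869129047.
74092196892482 − 28429869129047 = 45662327763435

45662327763435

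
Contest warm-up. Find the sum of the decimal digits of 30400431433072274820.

3+0+4+0+0+4+3+1+4+3+3+0+7+2+2+7+4+8+2+0 = 57

57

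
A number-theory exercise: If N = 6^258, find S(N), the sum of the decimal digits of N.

6^258 = 579458848406240214434223500888782946339168885292102639115348573677513995855323853219311343131022416265808170283823081861298536241983590416859000164507157759658643367825772134212782055832193117628399616
Sum of its 201 digits: 882.

882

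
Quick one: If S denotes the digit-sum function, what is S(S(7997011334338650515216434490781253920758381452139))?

8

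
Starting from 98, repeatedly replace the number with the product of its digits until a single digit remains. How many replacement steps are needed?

3

98 → 72 → 14 → 4 (3 steps)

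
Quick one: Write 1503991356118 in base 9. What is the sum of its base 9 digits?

54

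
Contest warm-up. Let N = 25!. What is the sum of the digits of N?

25! = 15511210043330985984000000
Sum of its 26 digits: 72.

72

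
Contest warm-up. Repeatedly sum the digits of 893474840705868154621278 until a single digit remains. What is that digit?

8+9+3+4+7+4+8+4+0+7+0+5+8+6+8+1+5+4+6+2+1+2+7+8 = 117
1+1+7 = 9

9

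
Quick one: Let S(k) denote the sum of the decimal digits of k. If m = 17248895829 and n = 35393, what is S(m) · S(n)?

S(17248895829) = 1+7+2+4+8+8+9+5+8+2+9 = 63.
S(35393) = 3+5+3+9+3 = 23.
63 · 23 = 1449.

1449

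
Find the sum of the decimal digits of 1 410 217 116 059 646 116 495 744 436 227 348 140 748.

1+4+1+0+2+1+7+1+1+6+0+5+9+6+4+6+1+1+6+4+9+5+7+4+4+4+3+6+2+2+7+3+4+8+1+4+0+7+4+8 = 158

158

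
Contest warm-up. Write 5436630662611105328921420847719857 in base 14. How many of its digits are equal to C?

5436630662611105328921420847719857 in base 14 is 3205B367C936171B717C9BB933BC09.
The digit C appears 3 times.

3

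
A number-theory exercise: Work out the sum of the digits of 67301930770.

6+7+3+0+1+9+3+0+7+7+0 = 43

43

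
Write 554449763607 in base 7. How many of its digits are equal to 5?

554449763607 in base 7 is 55025532142005.
The digit 5 appears 5 times.

5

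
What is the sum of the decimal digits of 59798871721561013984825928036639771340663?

199

5+9+7+9+8+8+7+1+7+2+1+5+6+1+0+1+3+9+8+4+8+2+5+9+2+8+0+3+6+6+3+9+7+7+1+3+4+0+6+6+3 = 199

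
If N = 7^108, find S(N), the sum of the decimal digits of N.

370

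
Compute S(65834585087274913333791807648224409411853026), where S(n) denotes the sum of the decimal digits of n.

195

6+5+8+3+4+5+8+5+0+8+7+2+7+4+9+1+3+3+3+3+7+9+1+8+0+7+6+4+8+2+2+4+4+0+9+4+1+1+8+5+3+0+2+6 = 195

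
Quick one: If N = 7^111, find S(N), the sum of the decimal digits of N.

7^111 = 6395616902086330871188734563757147747206120639379264111663688413923638931144802923407085906743
Sum of its 94 digits: 415.

415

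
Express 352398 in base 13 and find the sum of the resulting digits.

30

352398 in base 13 is C4527.
Digit sum: 12+4+5+2+7 = 30.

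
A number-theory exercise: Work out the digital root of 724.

4

7+2+4 = 13
1+3 = 4
(Equivalently, 724 mod 9 = 4.)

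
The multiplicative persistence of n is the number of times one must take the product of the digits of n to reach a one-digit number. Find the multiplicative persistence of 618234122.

2

618234122 → 4608 → 0 (2 steps)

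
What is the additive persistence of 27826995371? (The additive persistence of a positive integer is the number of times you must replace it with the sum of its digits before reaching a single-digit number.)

3

27826995371 → 59 → 14 → 5 (3 steps)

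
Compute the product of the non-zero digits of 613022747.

14112

6×1×3×2×2×7×4×7 = 14112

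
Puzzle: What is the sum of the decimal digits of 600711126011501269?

49

6+0+0+7+1+1+1+2+6+0+1+1+5+0+1+2+6+9 = 49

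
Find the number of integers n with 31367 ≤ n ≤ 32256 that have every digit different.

336

The integers in [31367, 32256] that have every digit different: 31402, 31405, 31406, 31407, 31408, 31409, …, 32197, 32198.
336 qualify.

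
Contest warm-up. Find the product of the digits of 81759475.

8×1×7×5×9×4×7×5 = 352800

352800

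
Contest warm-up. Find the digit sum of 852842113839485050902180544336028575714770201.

177

8+5+2+8+4+2+1+1+3+8+3+9+4+8+5+0+5+0+9+0+2+1+8+0+5+4+4+3+3+6+0+2+8+5+7+5+7+1+4+7+7+0+2+0+1 = 177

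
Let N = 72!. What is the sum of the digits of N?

72! = 61234458376886086861524070385274672740778091784697328983823014963978384987221689274204160000000000000000
Sum of its 104 digits: 432.

432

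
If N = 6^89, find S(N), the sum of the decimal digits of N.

315

6^89 = 1800782593726645086383198950649858141454002621435149880441896326660096
Sum of its 70 digits: 315.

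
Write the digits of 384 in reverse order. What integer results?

Reversing 384 gives 483.

483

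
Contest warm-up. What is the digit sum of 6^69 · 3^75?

432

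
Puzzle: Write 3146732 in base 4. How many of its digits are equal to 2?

3146732 in base 4 is 30000033230.
The digit 2 appears 1 time.

1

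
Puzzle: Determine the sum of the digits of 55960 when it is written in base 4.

55960 in base 4 is 31222120.
Digit sum: 3+1+2+2+2+1+2+0 = 13.

13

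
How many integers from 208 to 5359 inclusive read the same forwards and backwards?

123

The integers in [208, 5359] that read the same forwards and backwards: 212, 222, 232, 242, 252, 262, …, 5225, 5335.
123 qualify.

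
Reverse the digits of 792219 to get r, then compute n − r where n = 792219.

Reverse of 792219 is 912297.
792219 − 912297 = -120078

-120078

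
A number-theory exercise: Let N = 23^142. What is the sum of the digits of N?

931

23^142 = 23192774984369078750237734279529478056786508400568760494458054531175748781538547983737719432314390376285239093373327480102096981869490207569279694674667900572850858333516312349602671597295286129
Sum of its 194 digits: 931.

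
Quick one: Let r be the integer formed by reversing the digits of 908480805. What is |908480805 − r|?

Reverse of 908480805 is 508084809.
|908480805 − 508084809| = 400395996

400395996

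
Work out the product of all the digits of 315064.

0

3×1×5×0×6×4 = 0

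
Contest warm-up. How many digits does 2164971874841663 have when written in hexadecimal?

13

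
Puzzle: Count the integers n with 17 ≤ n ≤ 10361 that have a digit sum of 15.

The integers in [17, 10361] that have a digit sum of 15: 69, 78, 87, 96, 159, 168, …, 10347, 10356.
614 qualify.

614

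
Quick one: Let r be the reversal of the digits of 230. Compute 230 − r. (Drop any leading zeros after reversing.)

198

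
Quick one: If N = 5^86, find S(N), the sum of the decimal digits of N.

268

5^86 = 1292469707114105741986576081359316958696581423282623291015625
Sum of its 61 digits: 268.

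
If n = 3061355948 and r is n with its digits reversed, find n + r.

Reverse of 3061355948 is 8495531603.
3061355948 + 8495531603 = 11556887551

11556887551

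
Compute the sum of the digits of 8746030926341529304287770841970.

8+7+4+6+0+3+0+9+2+6+3+4+1+5+2+9+3+0+4+2+8+7+7+7+0+8+4+1+9+7+0 = 136

136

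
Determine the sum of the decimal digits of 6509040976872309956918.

6+5+0+9+0+4+0+9+7+6+8+7+2+3+0+9+9+5+6+9+1+8 = 113

113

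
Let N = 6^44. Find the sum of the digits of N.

6^44 = 17324272922341479351919144385642496
Sum of its 35 digits: 153.

153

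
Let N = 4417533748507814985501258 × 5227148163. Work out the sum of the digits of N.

144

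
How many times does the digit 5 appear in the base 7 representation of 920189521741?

1

920189521741 in base 7 is 123324103610650.
The digit 5 appears 1 time.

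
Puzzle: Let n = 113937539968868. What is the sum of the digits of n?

86

1+1+3+9+3+7+5+3+9+9+6+8+8+6+8 = 86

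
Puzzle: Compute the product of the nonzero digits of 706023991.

20412

7×6×2×3×9×9×1 = 20412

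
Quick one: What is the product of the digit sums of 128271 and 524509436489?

1239

S(128271) = 1+2+8+2+7+1 = 21.
S(524509436489) = 5+2+4+5+0+9+4+3+6+4+8+9 = 59.
21 · 59 = 1239.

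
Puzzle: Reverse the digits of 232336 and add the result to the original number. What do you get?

865568

Reverse of 232336 is 633232.
232336 + 633232 = 865568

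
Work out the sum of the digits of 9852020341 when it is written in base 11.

51

9852020341 in base 11 is 41A6232779.
Digit sum: 4+1+10+6+2+3+2+7+7+9 = 51.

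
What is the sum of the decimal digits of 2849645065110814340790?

2+8+4+9+6+4+5+0+6+5+1+1+0+8+1+4+3+4+0+7+9+0 = 87

87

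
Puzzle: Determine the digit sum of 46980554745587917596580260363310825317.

4+6+9+8+0+5+5+4+7+4+5+5+8+7+9+1+7+5+9+6+5+8+0+2+6+0+3+6+3+3+1+0+8+2+5+3+1+7 = 177

177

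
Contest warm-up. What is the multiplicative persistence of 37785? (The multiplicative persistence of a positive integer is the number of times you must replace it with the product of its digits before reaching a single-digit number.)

2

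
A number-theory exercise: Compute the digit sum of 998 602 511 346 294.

69

9+9+8+6+0+2+5+1+1+3+4+6+2+9+4 = 69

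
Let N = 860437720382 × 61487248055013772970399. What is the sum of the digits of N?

139

860437720382 × 61487248055013772970399 = 52905947549018614140263004324972418
Sum of its 35 digits: 139.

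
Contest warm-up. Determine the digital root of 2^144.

1

The digital root of n equals n mod 9 (or 9 when 9 | n), so we need 2^144 mod 9.
2^144 ≡ 1 (mod 9), so the digital root is 1.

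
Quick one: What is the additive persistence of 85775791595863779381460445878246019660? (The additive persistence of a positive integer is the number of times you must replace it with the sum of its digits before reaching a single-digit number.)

2

85775791595863779381460445878246019660 → 200 → 2 (2 steps)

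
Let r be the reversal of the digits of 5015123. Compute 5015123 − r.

Reverse of 5015123 is 3215105.
5015123 − 3215105 = 1800018

1800018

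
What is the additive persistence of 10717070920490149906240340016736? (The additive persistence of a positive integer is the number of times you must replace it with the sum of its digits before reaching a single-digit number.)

2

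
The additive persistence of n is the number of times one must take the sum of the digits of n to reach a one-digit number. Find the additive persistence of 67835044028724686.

67835044028724686 → 80 → 8 (2 steps)

2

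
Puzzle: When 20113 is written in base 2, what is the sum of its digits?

20113 in base 2 is 100111010010001.
Digit sum: 1+0+0+1+1+1+0+1+0+0+1+0+0+0+1 = 7.

7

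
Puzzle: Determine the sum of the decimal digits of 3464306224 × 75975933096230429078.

155

3464306224 × 75975933096230429078 = 263203897899478666393105981472
Sum of its 30 digits: 155.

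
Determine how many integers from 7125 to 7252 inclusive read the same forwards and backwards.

The integers in [7125, 7252] that read the same forwards and backwards: 7227.
1 qualifies.

1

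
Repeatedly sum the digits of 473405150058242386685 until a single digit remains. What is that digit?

5

4+7+3+4+0+5+1+5+0+0+5+8+2+4+2+3+8+6+6+8+5 = 86
8+6 = 14
1+4 = 5
(Equivalently, 473405150058242386685 mod 9 = 5.)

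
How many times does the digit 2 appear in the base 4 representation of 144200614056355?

144200614056355 in base 4 is 200302121102120021012203.
The digit 2 appears 8 times.

8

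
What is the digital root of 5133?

3

5+1+3+3 = 12
1+2 = 3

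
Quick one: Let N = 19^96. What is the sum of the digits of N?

19^96 = 575898160682100232836281104757191024769944517268203419236599427061651467503917683818033285217971123197113409626034423582081
Sum of its 123 digits: 514.

514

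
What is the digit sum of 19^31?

199

19^31 = 4378865740046709085864680868712732574619
Sum of its 40 digits: 199.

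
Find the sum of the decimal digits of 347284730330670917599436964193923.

156

3+4+7+2+8+4+7+3+0+3+3+0+6+7+0+9+1+7+5+9+9+4+3+6+9+6+4+1+9+3+9+2+3 = 156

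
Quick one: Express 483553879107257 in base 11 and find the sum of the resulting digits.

57

483553879107257 in base 11 is 130091059594722.
Digit sum: 1+3+0+0+9+1+0+5+9+5+9+4+7+2+2 = 57.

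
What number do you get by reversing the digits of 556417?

714655

Reversing 556417 gives 714655.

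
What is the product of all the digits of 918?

72

9×1×8 = 72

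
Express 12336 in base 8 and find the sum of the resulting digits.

9

12336 in base 8 is 30060.
Digit sum: 3+0+0+6+0 = 9.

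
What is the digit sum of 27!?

27! = 10888869450418352160768000000
Sum of its 29 digits: 108.

108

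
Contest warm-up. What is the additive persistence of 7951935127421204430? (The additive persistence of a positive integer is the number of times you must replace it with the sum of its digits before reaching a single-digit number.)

3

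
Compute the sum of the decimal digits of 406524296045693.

65

4+0+6+5+2+4+2+9+6+0+4+5+6+9+3 = 65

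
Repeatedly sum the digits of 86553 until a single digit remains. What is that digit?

8+6+5+5+3 = 27
2+7 = 9

9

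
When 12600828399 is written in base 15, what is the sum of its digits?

12600828399 in base 15 is 4DB3A3BB9.
Digit sum: 4+13+11+3+10+3+11+11+9 = 75.

75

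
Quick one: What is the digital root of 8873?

8

8+8+7+3 = 26
2+6 = 8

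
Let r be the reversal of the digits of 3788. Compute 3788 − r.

Reverse of 3788 is 8873.
3788 − 8873 = -5085

-5085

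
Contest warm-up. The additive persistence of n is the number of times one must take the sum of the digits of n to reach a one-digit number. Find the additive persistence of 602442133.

602442133 → 25 → 7 (2 steps)

2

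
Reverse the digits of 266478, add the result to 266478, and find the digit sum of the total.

Reversal of 266478 is 874662; 266478 + 874662 = 1141140.
Digit sum of 1141140: 1+1+4+1+1+4+0 = 12.

12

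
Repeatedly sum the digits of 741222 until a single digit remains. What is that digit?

7+4+1+2+2+2 = 18
1+8 = 9

9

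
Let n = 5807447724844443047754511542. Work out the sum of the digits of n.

5+8+0+7+4+4+7+7+2+4+8+4+4+4+4+3+0+4+7+7+5+4+5+1+1+5+4+2 = 120

120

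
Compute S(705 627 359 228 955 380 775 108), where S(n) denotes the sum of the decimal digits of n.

114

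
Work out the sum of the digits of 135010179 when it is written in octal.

17

135010179 in base 8 is 1003013603.
Digit sum: 1+0+0+3+0+1+3+6+0+3 = 17.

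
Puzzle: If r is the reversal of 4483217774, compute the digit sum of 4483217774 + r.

40

Reversal of 4483217774 is 4777123844; 4483217774 + 4777123844 = 9260341618.
Digit sum of 9260341618: 9+2+6+0+3+4+1+6+1+8 = 40.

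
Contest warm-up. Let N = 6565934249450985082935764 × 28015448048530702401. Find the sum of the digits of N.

6565934249450985082935764 × 28015448048530702401 = 183947589855562502184401638378517866083569364
Sum of its 45 digits: 222.

222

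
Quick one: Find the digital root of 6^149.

The digital root of n equals n mod 9 (or 9 when 9 | n), so we need 6^149 mod 9.
6^149 ≡ 0 (mod 9), so the digital root is 9.

9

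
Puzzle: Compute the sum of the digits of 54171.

5+4+1+7+1 = 18

18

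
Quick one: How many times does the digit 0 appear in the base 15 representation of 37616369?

1

37616369 in base 15 is 34808CE.
The digit 0 appears 1 time.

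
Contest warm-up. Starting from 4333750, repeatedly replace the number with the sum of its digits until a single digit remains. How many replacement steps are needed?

4333750 → 25 → 7 (2 steps)

2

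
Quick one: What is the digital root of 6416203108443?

6

6+4+1+6+2+0+3+1+0+8+4+4+3 = 42
4+2 = 6
(Equivalently, 6416203108443 mod 9 = 6.)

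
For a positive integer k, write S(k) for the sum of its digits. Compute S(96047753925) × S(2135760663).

2223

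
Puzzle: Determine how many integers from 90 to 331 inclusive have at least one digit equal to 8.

42

The integers in [90, 331] that have at least one digit equal to 8: 98, 108, 118, 128, 138, 148, …, 318, 328.
42 qualify.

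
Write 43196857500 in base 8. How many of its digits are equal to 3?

43196857500 in base 8 is 501656736234.
The digit 3 appears 2 times.

2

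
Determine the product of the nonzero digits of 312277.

3×1×2×2×7×7 = 588

588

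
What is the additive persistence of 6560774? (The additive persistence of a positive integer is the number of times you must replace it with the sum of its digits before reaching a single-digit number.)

2

6560774 → 35 → 8 (2 steps)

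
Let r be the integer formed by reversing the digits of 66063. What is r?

36066

Reversing 66063 gives 36066.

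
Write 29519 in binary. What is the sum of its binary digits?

10

29519 in base 2 is 111001101001111.
Digit sum: 1+1+1+0+0+1+1+0+1+0+0+1+1+1+1 = 10.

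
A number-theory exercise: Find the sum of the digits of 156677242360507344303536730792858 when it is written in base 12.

164

156677242360507344303536730792858 in base 12 is 7B06650BB1584060B96420B824A736.
Digit sum: 7+11+0+6+6+5+0+11+11+1+5+8+4+0+6+0+11+9+6+4+2+0+11+8+2+4+10+7+3+6 = 164.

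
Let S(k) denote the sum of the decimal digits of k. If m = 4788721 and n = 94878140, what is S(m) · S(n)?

S(4788721) = 4+7+8+8+7+2+1 = 37.
S(94878140) = 9+4+8+7+8+1+4+0 = 41.
37 · 41 = 1517.

1517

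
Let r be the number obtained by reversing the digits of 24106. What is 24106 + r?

84248

Reverse of 24106 is 60142.
24106 + 60142 = 84248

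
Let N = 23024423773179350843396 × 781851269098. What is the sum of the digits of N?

23024423773179350843396 × 781851269098 = 18001674947310437151276959252176808
Sum of its 35 digits: 149.

149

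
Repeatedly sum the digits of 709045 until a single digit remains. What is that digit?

7+0+9+0+4+5 = 25
2+5 = 7

7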